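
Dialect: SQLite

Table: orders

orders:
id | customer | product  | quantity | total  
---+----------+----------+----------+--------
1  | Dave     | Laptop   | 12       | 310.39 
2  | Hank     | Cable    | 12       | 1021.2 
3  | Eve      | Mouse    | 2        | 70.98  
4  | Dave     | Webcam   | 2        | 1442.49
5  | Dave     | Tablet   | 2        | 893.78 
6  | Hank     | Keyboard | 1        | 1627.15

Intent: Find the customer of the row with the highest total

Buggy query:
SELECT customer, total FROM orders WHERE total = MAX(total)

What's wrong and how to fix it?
Bug: MAX(total) is an aggregate and cannot be used directly in WHERE

Fix: Use a subquery: WHERE total = (SELECT MAX(total) FROM orders)

Corrected query:
SELECT customer, total FROM orders WHERE total = (SELECT MAX(total) FROM orders)

Result:
customer | total  
---------+--------
Hank     | 1627.15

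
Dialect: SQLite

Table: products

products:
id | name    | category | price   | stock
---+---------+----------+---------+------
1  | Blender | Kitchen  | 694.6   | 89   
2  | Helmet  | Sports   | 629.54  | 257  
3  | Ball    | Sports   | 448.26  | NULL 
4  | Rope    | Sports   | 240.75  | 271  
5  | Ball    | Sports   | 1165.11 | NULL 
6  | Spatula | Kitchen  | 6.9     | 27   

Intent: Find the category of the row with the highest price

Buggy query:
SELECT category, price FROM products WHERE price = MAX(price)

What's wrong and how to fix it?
Bug: MAX(price) is an aggregate and cannot be used directly in WHERE

Fix: Wrap MAX in a scalar subquery so WHERE compares against a single value

Corrected query:
SELECT category, price FROM products WHERE price = (SELECT MAX(price) FROM products)

Result:
category | price  
---------+--------
Sports   | 1165.11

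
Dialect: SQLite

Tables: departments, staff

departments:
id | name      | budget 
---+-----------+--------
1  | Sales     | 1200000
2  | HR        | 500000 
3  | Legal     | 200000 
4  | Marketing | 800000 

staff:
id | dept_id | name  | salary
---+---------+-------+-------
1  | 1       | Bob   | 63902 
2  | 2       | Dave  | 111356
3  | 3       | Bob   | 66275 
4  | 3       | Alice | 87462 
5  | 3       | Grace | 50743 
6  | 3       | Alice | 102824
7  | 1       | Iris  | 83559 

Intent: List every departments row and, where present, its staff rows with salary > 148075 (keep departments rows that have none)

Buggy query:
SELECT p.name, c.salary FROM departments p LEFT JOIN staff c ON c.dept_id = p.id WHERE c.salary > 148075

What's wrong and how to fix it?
Bug: A WHERE condition on the right-hand table after LEFT JOIN drops unmatched parents

Fix: Put 'c.salary > 148075' in the JOIN's ON clause instead of WHERE

Corrected query:
SELECT p.name, c.salary FROM departments p LEFT JOIN staff c ON c.dept_id = p.id AND c.salary > 148075

Result:
name      | salary
----------+-------
Sales     | NULL  
HR        | NULL  
Legal     | NULL  
Marketing | NULL  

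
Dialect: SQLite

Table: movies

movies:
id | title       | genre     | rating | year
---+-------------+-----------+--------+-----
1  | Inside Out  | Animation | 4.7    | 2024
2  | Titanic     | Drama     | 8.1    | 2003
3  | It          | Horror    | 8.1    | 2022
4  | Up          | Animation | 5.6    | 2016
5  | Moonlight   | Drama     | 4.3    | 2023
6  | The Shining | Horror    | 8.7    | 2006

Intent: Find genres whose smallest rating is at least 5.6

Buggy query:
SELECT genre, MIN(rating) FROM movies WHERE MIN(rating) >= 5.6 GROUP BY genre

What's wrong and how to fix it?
Bug: Aggregates like MIN are computed per group after WHERE runs

Fix: Replace WHERE with HAVING after the GROUP BY

Corrected query:
SELECT genre, MIN(rating) FROM movies GROUP BY genre HAVING MIN(rating) >= 5.6

Result:
genre  | MIN(rating)
-------+------------
Horror | 8.1        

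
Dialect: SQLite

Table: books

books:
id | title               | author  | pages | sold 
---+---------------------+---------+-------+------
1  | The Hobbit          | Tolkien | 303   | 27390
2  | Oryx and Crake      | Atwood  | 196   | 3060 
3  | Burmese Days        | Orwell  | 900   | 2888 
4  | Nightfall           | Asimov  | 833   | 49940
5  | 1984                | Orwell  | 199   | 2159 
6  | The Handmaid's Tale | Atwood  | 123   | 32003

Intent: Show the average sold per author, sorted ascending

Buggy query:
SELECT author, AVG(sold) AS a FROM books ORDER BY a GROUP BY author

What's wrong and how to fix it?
Bug: GROUP BY must precede ORDER BY

Fix: Reorder: SELECT … FROM … GROUP BY … ORDER BY …

Corrected query:
SELECT author, AVG(sold) AS a FROM books GROUP BY author ORDER BY a

Result:
author  | a      
--------+--------
Orwell  | 2523.5 
Atwood  | 17531.5
Tolkien | 27390  
Asimov  | 49940  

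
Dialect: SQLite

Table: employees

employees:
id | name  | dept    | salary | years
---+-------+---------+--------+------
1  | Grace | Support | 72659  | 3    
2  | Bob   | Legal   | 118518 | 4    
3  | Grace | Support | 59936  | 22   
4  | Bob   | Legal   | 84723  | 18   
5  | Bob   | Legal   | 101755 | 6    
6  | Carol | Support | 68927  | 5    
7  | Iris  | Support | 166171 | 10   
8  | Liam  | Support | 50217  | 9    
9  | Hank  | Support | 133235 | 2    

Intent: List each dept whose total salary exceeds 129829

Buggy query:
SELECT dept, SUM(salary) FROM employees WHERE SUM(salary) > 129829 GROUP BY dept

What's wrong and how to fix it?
Bug: Aggregate functions cannot appear in a WHERE clause

Fix: Move the aggregate condition to a HAVING clause

Corrected query:
SELECT dept, SUM(salary) FROM employees GROUP BY dept HAVING SUM(salary) > 129829

Result:
dept    | SUM(salary)
--------+------------
Legal   | 304996     
Support | 551145     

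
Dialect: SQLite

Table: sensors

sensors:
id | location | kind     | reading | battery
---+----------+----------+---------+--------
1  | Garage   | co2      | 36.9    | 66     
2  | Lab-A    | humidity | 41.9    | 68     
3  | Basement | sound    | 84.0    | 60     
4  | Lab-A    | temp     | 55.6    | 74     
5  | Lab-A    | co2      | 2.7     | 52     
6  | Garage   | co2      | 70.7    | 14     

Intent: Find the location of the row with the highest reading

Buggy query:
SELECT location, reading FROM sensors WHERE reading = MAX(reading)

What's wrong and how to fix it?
Bug: MAX(reading) is an aggregate and cannot be used directly in WHERE

Fix: Wrap MAX in a scalar subquery so WHERE compares against a single value

Corrected query:
SELECT location, reading FROM sensors WHERE reading = (SELECT MAX(reading) FROM sensors)

Result:
location | reading
---------+--------
Basement | 84     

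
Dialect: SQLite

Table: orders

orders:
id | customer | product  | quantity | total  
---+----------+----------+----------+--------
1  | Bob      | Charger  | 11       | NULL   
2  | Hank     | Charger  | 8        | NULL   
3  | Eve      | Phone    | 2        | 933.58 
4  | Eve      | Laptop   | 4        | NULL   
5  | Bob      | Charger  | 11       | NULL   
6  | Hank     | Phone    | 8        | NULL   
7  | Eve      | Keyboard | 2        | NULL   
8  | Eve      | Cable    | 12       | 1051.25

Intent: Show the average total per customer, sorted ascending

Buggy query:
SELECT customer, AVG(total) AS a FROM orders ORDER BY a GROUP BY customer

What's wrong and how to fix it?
Bug: GROUP BY must precede ORDER BY

Fix: Reorder: SELECT … FROM … GROUP BY … ORDER BY …

Corrected query:
SELECT customer, AVG(total) AS a FROM orders GROUP BY customer ORDER BY a

Result:
customer | a      
---------+--------
Bob      | NULL   
Hank     | NULL   
Eve      | 992.415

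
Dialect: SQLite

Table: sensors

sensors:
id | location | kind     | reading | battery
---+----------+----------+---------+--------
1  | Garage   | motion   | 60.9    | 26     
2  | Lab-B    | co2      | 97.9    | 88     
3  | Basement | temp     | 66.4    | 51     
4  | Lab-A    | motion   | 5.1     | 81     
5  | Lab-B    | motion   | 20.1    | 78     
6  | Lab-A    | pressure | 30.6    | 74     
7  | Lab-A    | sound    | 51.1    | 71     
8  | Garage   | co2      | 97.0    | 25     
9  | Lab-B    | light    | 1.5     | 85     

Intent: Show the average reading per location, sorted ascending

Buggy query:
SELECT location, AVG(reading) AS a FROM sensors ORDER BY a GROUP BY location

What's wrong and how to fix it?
Bug: GROUP BY must precede ORDER BY

Fix: Move ORDER BY to the end, after GROUP BY

Corrected query:
SELECT location, AVG(reading) AS a FROM sensors GROUP BY location ORDER BY a

Result:
location | a        
---------+----------
Lab-A    | 28.933333
Lab-B    | 39.833333
Basement | 66.4     
Garage   | 78.95    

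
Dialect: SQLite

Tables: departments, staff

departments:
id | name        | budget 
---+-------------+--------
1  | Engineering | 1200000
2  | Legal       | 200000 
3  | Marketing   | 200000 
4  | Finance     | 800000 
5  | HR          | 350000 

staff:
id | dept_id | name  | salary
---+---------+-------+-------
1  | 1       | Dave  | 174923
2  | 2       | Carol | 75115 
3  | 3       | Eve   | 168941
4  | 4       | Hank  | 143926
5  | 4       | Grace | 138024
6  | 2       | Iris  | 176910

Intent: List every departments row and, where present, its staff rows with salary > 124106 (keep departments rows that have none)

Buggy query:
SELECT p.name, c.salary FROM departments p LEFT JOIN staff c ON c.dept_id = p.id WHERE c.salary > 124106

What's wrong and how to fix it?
Bug: A WHERE condition on the right-hand table after LEFT JOIN drops unmatched parents

Fix: Move the right-table condition into the ON clause so unmatched parents are kept

Corrected query:
SELECT p.name, c.salary FROM departments p LEFT JOIN staff c ON c.dept_id = p.id AND c.salary > 124106

Result:
name        | salary
------------+-------
Engineering | 174923
Legal       | 176910
Marketing   | 168941
Finance     | 138024
Finance     | 143926
HR          | NULL  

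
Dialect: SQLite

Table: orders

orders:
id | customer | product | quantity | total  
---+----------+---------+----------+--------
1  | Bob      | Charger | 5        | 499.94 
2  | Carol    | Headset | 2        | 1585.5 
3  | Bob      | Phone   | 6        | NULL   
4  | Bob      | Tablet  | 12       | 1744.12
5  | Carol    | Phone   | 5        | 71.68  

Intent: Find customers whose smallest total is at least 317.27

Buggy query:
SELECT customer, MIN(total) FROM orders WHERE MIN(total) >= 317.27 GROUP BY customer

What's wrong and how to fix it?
Bug: Aggregates like MIN are computed per group after WHERE runs

Fix: Use HAVING for the per-group MIN condition

Corrected query:
SELECT customer, MIN(total) FROM orders GROUP BY customer HAVING MIN(total) >= 317.27

Result:
customer | MIN(total)
---------+-----------
Bob      | 499.94    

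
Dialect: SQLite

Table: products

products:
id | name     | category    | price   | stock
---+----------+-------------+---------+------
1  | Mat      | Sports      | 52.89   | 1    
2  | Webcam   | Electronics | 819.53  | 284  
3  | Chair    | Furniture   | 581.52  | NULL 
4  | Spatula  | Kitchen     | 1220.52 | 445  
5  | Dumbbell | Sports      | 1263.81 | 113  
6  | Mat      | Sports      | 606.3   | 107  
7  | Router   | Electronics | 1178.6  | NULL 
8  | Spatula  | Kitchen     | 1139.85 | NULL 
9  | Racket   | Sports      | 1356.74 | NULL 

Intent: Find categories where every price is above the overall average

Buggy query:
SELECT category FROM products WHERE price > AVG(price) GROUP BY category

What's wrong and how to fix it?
Bug: WHERE evaluates per row before aggregation, so AVG() is unavailable

Fix: Compute the overall average in a scalar subquery and compare each group's MIN against it in HAVING

Corrected query:
SELECT category FROM products GROUP BY category HAVING MIN(price) > (SELECT AVG(price) FROM products)

Result:
category
--------
Kitchen 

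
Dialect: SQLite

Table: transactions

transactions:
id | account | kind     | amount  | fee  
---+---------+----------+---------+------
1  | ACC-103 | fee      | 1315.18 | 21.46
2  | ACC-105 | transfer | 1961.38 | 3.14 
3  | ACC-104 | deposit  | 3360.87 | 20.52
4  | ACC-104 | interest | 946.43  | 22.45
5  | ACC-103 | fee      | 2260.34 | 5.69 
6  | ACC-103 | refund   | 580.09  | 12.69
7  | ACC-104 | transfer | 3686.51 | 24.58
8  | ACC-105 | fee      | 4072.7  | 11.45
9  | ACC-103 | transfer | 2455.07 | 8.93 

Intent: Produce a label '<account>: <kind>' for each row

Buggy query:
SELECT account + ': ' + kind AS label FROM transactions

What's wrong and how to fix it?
Bug: '+' is numeric addition; on text columns SQLite converts them to 0 instead of concatenating

Fix: Replace + with || to concatenate text

Corrected query:
SELECT account || ': ' || kind AS label FROM transactions

Result:
label            
-----------------
ACC-103: fee     
ACC-105: transfer
ACC-104: deposit 
ACC-104: interest
ACC-103: fee     
ACC-103: refund  
ACC-104: transfer
ACC-105: fee     
ACC-103: transfer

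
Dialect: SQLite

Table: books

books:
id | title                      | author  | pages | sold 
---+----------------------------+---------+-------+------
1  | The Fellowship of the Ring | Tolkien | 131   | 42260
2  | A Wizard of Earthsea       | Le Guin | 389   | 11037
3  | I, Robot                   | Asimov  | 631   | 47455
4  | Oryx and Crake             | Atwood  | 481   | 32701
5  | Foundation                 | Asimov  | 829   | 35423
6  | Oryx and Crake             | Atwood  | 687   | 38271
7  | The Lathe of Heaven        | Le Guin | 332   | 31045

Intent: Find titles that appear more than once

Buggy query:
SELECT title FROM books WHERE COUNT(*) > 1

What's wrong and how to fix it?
Bug: COUNT(*) is an aggregate and cannot be used in WHERE

Fix: Group first, then use HAVING for the count condition

Corrected query:
SELECT title FROM books GROUP BY title HAVING COUNT(*) > 1

Result:
title         
--------------
Oryx and Crake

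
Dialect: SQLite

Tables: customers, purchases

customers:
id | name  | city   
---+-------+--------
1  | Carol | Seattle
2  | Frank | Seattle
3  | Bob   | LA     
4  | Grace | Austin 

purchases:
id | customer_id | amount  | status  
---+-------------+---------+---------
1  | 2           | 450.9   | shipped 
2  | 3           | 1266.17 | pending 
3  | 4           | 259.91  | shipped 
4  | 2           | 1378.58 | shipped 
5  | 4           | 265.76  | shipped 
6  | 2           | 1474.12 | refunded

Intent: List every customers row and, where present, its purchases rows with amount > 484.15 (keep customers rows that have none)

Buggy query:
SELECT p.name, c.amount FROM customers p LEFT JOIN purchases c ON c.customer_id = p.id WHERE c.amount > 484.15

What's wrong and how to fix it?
Bug: A WHERE condition on the right-hand table after LEFT JOIN drops unmatched parents

Fix: Move the right-table condition into the ON clause so unmatched parents are kept

Corrected query:
SELECT p.name, c.amount FROM customers p LEFT JOIN purchases c ON c.customer_id = p.id AND c.amount > 484.15

Result:
name  | amount 
------+--------
Carol | NULL   
Frank | 1378.58
Frank | 1474.12
Bob   | 1266.17
Grace | NULL   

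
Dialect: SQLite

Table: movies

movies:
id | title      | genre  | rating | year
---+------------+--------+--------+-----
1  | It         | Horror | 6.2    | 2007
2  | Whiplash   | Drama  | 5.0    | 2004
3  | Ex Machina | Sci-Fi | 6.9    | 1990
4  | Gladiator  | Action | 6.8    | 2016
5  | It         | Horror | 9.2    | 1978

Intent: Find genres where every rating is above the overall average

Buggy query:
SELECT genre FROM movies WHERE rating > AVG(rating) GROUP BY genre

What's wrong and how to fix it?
Bug: WHERE evaluates per row before aggregation, so AVG() is unavailable

Fix: Compute the overall average in a scalar subquery and compare each group's MIN against it in HAVING

Corrected query:
SELECT genre FROM movies GROUP BY genre HAVING MIN(rating) > (SELECT AVG(rating) FROM movies)

Result:
genre 
------
Sci-Fi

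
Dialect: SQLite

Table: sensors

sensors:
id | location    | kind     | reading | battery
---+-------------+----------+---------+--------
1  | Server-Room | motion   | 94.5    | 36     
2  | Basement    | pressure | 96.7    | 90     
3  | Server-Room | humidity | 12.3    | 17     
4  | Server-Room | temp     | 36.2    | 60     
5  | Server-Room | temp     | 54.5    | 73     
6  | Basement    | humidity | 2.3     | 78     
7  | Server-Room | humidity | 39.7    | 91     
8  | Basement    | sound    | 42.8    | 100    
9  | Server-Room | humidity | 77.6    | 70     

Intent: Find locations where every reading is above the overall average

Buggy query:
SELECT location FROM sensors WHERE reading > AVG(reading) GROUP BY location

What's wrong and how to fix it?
Bug: AVG() is an aggregate; it can't sit directly in WHERE

Fix: Use a subquery for AVG and a HAVING MIN(...) filter so the condition holds for every row in the group

Corrected query:
SELECT location FROM sensors GROUP BY location HAVING MIN(reading) > (SELECT AVG(reading) FROM sensors)

Result:
(no rows)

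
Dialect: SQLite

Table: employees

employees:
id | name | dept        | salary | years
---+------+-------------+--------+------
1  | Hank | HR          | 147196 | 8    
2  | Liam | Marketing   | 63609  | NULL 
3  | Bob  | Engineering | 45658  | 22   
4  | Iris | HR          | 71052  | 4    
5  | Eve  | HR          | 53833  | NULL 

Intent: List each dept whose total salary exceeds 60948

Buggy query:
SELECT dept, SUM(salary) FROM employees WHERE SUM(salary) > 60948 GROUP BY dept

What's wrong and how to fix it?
Bug: SUM(salary) is an aggregate, but WHERE filters rows before aggregation

Fix: Move the aggregate condition to a HAVING clause

Corrected query:
SELECT dept, SUM(salary) FROM employees GROUP BY dept HAVING SUM(salary) > 60948

Result:
dept      | SUM(salary)
----------+------------
HR        | 272081     
Marketing | 63609      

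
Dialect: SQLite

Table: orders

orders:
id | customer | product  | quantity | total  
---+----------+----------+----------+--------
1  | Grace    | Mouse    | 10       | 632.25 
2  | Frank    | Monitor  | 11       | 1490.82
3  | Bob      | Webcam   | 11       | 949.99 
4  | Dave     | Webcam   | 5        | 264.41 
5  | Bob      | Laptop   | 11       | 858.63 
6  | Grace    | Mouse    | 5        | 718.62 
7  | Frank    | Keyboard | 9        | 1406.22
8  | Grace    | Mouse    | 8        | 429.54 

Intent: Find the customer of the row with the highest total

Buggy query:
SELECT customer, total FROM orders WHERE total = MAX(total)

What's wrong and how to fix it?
Bug: WHERE is evaluated per row; an aggregate over the whole table isn't defined there

Fix: Use a subquery: WHERE total = (SELECT MAX(total) FROM orders)

Corrected query:
SELECT customer, total FROM orders WHERE total = (SELECT MAX(total) FROM orders)

Result:
customer | total  
---------+--------
Frank    | 1490.82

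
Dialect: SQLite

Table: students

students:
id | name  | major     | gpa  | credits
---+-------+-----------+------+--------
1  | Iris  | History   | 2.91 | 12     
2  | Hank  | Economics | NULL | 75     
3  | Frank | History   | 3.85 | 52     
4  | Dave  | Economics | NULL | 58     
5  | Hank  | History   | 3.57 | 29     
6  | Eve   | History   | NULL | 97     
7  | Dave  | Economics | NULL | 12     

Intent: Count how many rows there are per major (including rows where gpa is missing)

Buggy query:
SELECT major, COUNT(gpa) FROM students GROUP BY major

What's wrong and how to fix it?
Bug: COUNT(column) counts non-NULL values only; rows with NULL gpa aren't counted

Fix: Replace COUNT(gpa) with COUNT(*)

Corrected query:
SELECT major, COUNT(*) FROM students GROUP BY major

Result:
major     | COUNT(*)
----------+---------
Economics | 3       
History   | 4       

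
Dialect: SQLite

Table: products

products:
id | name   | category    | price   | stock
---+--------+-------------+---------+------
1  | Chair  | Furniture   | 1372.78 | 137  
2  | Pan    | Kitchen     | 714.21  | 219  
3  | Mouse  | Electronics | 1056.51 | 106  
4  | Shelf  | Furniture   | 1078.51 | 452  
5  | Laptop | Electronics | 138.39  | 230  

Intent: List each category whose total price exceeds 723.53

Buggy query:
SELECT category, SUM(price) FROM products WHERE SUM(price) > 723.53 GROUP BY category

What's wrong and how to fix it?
Bug: WHERE runs before GROUP BY, so aggregates aren't available there

Fix: Use HAVING (which filters groups after aggregation) instead of WHERE

Corrected query:
SELECT category, SUM(price) FROM products GROUP BY category HAVING SUM(price) > 723.53

Result:
category    | SUM(price)
------------+-----------
Electronics | 1194.9    
Furniture   | 2451.29   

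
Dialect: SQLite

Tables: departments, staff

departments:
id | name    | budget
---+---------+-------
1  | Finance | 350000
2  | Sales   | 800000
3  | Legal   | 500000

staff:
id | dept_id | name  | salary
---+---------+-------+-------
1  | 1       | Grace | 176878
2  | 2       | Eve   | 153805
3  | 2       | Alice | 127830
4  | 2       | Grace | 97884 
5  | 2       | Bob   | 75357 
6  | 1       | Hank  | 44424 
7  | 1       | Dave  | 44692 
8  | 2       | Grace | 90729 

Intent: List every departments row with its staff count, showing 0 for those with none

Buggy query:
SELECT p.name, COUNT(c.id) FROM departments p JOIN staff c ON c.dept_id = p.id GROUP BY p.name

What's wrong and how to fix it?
Bug: INNER JOIN drops departments rows that have no matching staff rows

Fix: Switch to LEFT JOIN to retain unmatched parent rows

Corrected query:
SELECT p.name, COUNT(c.id) FROM departments p LEFT JOIN staff c ON c.dept_id = p.id GROUP BY p.name

Result:
name    | COUNT(c.id)
--------+------------
Finance | 3          
Legal   | 0          
Sales   | 5          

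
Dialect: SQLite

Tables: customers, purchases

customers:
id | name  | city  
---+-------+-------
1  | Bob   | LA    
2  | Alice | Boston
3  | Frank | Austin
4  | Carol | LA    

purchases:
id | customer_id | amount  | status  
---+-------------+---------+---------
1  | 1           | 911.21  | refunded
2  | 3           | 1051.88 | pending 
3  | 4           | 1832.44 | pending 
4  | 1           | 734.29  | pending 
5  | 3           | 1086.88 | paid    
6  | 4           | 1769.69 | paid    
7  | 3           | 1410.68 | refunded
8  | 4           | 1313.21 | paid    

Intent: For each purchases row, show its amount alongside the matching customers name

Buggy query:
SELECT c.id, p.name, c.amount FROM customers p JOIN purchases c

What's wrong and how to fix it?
Bug: Missing join condition: each purchases row is matched to all customers rows instead of just its own

Fix: Add ON c.customer_id = p.id to the JOIN

Corrected query:
SELECT c.id, p.name, c.amount FROM customers p JOIN purchases c ON c.customer_id = p.id

Result:
id | name  | amount 
---+-------+--------
1  | Bob   | 911.21 
2  | Frank | 1051.88
3  | Carol | 1832.44
4  | Bob   | 734.29 
5  | Frank | 1086.88
6  | Carol | 1769.69
7  | Frank | 1410.68
8  | Carol | 1313.21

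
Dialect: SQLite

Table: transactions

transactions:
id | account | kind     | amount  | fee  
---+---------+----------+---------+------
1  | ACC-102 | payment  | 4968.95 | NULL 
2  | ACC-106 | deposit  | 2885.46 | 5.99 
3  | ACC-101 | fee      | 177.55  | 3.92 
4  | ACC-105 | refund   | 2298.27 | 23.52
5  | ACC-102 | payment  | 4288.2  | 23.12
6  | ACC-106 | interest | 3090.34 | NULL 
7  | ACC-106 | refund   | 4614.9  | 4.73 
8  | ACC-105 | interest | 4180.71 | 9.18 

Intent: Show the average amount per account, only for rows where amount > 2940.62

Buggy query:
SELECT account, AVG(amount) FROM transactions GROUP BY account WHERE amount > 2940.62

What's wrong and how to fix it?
Bug: WHERE cannot follow GROUP BY

Fix: Move the WHERE clause before GROUP BY

Corrected query:
SELECT account, AVG(amount) FROM transactions WHERE amount > 2940.62 GROUP BY account

Result:
account | AVG(amount)
--------+------------
ACC-102 | 4628.575   
ACC-105 | 4180.71    
ACC-106 | 3852.62    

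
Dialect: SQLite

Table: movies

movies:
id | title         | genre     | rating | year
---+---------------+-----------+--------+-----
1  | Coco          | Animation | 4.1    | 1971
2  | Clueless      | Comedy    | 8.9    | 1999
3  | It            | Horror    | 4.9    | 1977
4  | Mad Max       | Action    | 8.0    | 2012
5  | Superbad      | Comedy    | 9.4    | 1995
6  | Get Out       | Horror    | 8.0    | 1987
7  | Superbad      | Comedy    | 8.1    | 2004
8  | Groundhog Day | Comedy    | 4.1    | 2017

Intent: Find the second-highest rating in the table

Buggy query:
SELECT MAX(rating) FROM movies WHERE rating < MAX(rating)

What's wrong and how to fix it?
Bug: MAX(rating) on the right of the comparison is an aggregate-in-WHERE error

Fix: Compute the overall MAX in a subquery, then take MAX of rows below it

Corrected query:
SELECT MAX(rating) FROM movies WHERE rating < (SELECT MAX(rating) FROM movies)

Result:
MAX(rating)
-----------
8.9        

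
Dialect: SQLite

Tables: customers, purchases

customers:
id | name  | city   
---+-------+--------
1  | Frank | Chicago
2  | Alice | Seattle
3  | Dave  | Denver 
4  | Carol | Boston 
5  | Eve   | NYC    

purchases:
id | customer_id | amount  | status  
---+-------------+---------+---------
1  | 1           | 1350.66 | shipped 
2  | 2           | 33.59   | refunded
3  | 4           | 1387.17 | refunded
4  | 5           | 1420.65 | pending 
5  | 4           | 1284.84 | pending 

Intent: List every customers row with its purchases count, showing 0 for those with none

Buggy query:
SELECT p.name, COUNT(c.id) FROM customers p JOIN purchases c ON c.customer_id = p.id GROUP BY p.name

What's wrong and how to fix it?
Bug: INNER JOIN drops customers rows that have no matching purchases rows

Fix: Use LEFT JOIN so parents without children still appear (COUNT(c.id) gives 0)

Corrected query:
SELECT p.name, COUNT(c.id) FROM customers p LEFT JOIN purchases c ON c.customer_id = p.id GROUP BY p.name

Result:
name  | COUNT(c.id)
------+------------
Alice | 1          
Carol | 2          
Dave  | 0          
Eve   | 1          
Frank | 1          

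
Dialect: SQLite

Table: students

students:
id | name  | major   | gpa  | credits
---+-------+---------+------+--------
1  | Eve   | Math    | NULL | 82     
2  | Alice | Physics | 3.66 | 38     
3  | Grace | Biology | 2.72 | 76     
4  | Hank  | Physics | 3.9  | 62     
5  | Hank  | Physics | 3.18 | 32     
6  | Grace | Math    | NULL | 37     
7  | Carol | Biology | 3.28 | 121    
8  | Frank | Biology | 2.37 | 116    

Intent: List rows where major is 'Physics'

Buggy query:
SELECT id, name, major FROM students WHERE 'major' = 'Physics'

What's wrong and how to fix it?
Bug: Single quotes denote string literals in SQL; the column name is being compared as a constant string

Fix: Reference the column as major without single quotes

Corrected query:
SELECT id, name, major FROM students WHERE major = 'Physics'

Result:
id | name  | major  
---+-------+--------
2  | Alice | Physics
4  | Hank  | Physics
5  | Hank  | Physics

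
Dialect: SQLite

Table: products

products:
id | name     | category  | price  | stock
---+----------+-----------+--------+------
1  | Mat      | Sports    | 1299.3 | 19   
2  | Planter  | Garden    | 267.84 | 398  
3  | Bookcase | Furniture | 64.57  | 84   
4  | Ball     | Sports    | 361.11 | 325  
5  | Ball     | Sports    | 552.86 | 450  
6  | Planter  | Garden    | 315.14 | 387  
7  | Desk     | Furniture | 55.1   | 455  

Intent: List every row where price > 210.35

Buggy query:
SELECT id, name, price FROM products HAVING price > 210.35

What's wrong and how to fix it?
Bug: HAVING filters the output of aggregation, but this query has no GROUP BY and no aggregate functions, so SQLite rejects it (HAVING clause on a non-aggregate query); the condition here is per row

Fix: Replace HAVING with WHERE since the condition applies to individual rows

Corrected query:
SELECT id, name, price FROM products WHERE price > 210.35

Result:
id | name    | price 
---+---------+-------
1  | Mat     | 1299.3
2  | Planter | 267.84
4  | Ball    | 361.11
5  | Ball    | 552.86
6  | Planter | 315.14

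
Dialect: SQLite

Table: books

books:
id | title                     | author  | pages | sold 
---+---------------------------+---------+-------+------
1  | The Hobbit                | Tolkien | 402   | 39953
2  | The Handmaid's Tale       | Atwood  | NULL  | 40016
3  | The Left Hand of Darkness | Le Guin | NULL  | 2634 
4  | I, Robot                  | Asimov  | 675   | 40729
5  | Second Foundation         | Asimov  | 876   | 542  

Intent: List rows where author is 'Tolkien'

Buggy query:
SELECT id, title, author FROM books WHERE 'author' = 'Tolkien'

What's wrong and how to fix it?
Bug: 'author' in single quotes is a string literal, not the column; the comparison is literal-vs-literal and never true

Fix: Reference the column as author without single quotes

Corrected query:
SELECT id, title, author FROM books WHERE author = 'Tolkien'

Result:
id | title      | author 
---+------------+--------
1  | The Hobbit | Tolkien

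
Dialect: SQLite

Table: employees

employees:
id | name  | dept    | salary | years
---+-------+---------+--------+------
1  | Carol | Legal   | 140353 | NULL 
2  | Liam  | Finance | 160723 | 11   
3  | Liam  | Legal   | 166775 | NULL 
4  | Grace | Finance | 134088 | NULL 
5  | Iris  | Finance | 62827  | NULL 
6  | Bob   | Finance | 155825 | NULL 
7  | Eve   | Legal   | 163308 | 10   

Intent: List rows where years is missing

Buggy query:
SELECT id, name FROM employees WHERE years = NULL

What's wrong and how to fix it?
Bug: Comparing to NULL with '=' never matches; NULL = NULL is unknown, not true

Fix: Use IS NULL to test for NULL

Corrected query:
SELECT id, name FROM employees WHERE years IS NULL

Result:
id | name 
---+------
1  | Carol
3  | Liam 
4  | Grace
5  | Iris 
6  | Bob  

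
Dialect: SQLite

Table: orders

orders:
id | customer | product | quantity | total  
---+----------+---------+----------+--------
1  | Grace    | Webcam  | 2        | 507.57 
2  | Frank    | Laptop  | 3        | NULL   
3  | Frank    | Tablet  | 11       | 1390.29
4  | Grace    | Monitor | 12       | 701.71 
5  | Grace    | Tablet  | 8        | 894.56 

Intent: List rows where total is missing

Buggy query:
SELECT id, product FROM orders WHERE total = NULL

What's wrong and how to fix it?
Bug: Comparing to NULL with '=' never matches; NULL = NULL is unknown, not true

Fix: Use IS NULL to test for NULL

Corrected query:
SELECT id, product FROM orders WHERE total IS NULL

Result:
id | product
---+--------
2  | Laptop 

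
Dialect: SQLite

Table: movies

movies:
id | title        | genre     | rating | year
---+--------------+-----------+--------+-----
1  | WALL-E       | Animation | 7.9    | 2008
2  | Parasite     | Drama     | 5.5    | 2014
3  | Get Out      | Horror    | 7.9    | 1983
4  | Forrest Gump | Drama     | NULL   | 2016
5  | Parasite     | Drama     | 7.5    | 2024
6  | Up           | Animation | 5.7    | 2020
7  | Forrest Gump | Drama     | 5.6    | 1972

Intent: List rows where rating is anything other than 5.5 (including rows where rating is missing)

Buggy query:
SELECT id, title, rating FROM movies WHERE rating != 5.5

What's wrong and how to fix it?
Bug: 'rating != 5.5' is unknown when rating is NULL, so NULL rows are silently excluded

Fix: Add an explicit OR rating IS NULL to include the missing-value rows

Corrected query:
SELECT id, title, rating FROM movies WHERE rating != 5.5 OR rating IS NULL

Result:
id | title        | rating
---+--------------+-------
1  | WALL-E       | 7.9   
3  | Get Out      | 7.9   
4  | Forrest Gump | NULL  
5  | Parasite     | 7.5   
6  | Up           | 5.7   
7  | Forrest Gump | 5.6   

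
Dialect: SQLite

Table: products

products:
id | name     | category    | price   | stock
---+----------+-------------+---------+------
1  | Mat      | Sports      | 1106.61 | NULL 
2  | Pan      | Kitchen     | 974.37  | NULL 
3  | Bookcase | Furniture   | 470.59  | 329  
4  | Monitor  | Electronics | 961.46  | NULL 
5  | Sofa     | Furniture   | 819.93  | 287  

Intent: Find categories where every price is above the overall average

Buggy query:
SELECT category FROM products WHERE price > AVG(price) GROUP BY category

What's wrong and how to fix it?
Bug: AVG() is an aggregate; it can't sit directly in WHERE

Fix: Use a subquery for AVG and a HAVING MIN(...) filter so the condition holds for every row in the group

Corrected query:
SELECT category FROM products GROUP BY category HAVING MIN(price) > (SELECT AVG(price) FROM products)

Result:
category   
-----------
Electronics
Kitchen    
Sports     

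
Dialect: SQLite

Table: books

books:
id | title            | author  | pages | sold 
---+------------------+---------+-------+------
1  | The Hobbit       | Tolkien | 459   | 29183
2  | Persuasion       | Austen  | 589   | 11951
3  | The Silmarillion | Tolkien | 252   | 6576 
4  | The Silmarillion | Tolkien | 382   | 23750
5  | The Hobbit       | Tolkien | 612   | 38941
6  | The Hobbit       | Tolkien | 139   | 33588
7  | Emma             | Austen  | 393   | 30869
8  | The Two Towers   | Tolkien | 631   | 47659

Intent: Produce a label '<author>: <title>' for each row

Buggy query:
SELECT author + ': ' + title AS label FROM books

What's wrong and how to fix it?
Bug: SQLite uses || for string concatenation; + coerces text to numbers (yielding 0)

Fix: Replace + with || to concatenate text

Corrected query:
SELECT author || ': ' || title AS label FROM books

Result:
label                    
-------------------------
Tolkien: The Hobbit      
Austen: Persuasion       
Tolkien: The Silmarillion
Tolkien: The Silmarillion
Tolkien: The Hobbit      
Tolkien: The Hobbit      
Austen: Emma             
Tolkien: The Two Towers  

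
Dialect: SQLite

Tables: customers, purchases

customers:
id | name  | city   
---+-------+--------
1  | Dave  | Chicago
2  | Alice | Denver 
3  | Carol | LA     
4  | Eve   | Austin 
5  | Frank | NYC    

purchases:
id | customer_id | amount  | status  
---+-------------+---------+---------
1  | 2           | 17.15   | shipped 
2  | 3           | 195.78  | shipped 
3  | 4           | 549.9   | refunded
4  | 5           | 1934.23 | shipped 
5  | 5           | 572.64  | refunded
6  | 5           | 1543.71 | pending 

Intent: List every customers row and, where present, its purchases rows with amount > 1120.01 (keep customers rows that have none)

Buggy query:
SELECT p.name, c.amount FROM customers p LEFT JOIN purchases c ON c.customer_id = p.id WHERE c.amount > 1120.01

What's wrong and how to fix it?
Bug: Filtering c.amount in WHERE discards the NULL rows produced by LEFT JOIN, turning it into an inner join

Fix: Move the right-table condition into the ON clause so unmatched parents are kept

Corrected query:
SELECT p.name, c.amount FROM customers p LEFT JOIN purchases c ON c.customer_id = p.id AND c.amount > 1120.01

Result:
name  | amount 
------+--------
Dave  | NULL   
Alice | NULL   
Carol | NULL   
Eve   | NULL   
Frank | 1543.71
Frank | 1934.23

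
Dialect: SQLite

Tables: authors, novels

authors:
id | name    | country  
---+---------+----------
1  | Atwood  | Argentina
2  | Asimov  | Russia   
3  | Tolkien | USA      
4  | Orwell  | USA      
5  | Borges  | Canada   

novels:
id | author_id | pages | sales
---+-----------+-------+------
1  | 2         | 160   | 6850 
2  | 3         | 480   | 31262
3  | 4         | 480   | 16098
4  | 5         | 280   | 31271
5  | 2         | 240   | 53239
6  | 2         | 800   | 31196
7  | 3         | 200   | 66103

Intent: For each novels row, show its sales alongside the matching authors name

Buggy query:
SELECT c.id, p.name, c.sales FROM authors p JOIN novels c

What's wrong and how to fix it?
Bug: Missing join condition: each novels row is matched to all authors rows instead of just its own

Fix: Specify the join condition linking the foreign key to the parent id

Corrected query:
SELECT c.id, p.name, c.sales FROM authors p JOIN novels c ON c.author_id = p.id

Result:
id | name    | sales
---+---------+------
1  | Asimov  | 6850 
2  | Tolkien | 31262
3  | Orwell  | 16098
4  | Borges  | 31271
5  | Asimov  | 53239
6  | Asimov  | 31196
7  | Tolkien | 66103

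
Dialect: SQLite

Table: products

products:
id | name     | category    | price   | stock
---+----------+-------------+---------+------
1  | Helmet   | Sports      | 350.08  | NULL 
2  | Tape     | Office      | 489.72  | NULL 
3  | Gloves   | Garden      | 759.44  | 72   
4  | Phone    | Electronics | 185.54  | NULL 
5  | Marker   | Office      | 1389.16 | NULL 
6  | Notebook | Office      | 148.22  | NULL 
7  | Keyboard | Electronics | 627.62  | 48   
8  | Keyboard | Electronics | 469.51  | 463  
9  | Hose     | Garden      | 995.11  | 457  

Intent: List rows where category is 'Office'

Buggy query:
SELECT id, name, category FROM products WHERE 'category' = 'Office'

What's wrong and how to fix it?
Bug: Single quotes denote string literals in SQL; the column name is being compared as a constant string

Fix: Remove the quotes around the column name (or use double quotes for an identifier)

Corrected query:
SELECT id, name, category FROM products WHERE category = 'Office'

Result:
id | name     | category
---+----------+---------
2  | Tape     | Office  
5  | Marker   | Office  
6  | Notebook | Office  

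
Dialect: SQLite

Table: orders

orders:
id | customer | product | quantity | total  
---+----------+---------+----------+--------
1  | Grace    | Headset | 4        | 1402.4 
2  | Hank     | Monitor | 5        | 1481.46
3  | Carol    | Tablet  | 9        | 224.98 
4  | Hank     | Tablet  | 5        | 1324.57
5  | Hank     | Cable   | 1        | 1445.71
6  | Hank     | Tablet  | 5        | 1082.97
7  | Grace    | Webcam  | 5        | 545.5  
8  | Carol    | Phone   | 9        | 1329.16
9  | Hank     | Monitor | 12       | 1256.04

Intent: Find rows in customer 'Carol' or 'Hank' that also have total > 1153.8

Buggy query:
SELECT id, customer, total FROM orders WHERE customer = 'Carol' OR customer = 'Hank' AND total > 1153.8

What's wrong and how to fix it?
Bug: Without parentheses, AND is evaluated before OR, so the total filter only applies to the 'Hank' branch

Fix: Add parentheses around the OR so the AND applies to both alternatives

Corrected query:
SELECT id, customer, total FROM orders WHERE (customer = 'Carol' OR customer = 'Hank') AND total > 1153.8

Result:
id | customer | total  
---+----------+--------
2  | Hank     | 1481.46
4  | Hank     | 1324.57
5  | Hank     | 1445.71
8  | Carol    | 1329.16
9  | Hank     | 1256.04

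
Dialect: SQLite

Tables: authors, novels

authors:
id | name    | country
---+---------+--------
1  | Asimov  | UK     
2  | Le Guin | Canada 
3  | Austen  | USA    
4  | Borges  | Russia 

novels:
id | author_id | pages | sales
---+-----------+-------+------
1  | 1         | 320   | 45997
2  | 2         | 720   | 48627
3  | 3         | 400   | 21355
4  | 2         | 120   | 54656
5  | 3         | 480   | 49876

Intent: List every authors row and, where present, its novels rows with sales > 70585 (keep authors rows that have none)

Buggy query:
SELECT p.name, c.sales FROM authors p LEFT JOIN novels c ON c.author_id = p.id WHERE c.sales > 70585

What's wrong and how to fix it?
Bug: Filtering c.sales in WHERE discards the NULL rows produced by LEFT JOIN, turning it into an inner join

Fix: Move the right-table condition into the ON clause so unmatched parents are kept

Corrected query:
SELECT p.name, c.sales FROM authors p LEFT JOIN novels c ON c.author_id = p.id AND c.sales > 70585

Result:
name    | sales
--------+------
Asimov  | NULL 
Le Guin | NULL 
Austen  | NULL 
Borges  | NULL 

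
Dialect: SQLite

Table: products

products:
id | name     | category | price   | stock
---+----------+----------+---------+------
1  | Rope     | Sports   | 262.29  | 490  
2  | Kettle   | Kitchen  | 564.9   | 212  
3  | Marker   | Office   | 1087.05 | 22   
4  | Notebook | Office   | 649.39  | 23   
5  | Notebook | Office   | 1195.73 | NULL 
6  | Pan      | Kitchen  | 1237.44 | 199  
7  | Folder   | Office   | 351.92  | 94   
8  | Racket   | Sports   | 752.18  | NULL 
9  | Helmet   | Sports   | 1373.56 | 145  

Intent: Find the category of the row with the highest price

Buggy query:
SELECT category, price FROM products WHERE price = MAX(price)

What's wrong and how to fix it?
Bug: MAX(price) is an aggregate and cannot be used directly in WHERE

Fix: Use a subquery: WHERE price = (SELECT MAX(price) FROM products)

Corrected query:
SELECT category, price FROM products WHERE price = (SELECT MAX(price) FROM products)

Result:
category | price  
---------+--------
Sports   | 1373.56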